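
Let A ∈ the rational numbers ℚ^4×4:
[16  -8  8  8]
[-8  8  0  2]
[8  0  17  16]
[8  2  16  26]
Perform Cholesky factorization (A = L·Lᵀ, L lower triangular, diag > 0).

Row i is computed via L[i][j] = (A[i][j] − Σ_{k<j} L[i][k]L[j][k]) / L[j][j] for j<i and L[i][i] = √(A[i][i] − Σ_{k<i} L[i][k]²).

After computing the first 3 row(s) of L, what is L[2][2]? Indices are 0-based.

Step 1: L[0][0] = √(16) = 4.
  L[1][0] = (-8) / L[0][0] = -2.
Step 2: L[1][1] = √(4) = 2.
  L[2][0] = (8) / L[0][0] = 2.
  L[2][1] = (4) / L[1][1] = 2.
Step 3: L[2][2] = √(9) = 3.

L[2][2] = 3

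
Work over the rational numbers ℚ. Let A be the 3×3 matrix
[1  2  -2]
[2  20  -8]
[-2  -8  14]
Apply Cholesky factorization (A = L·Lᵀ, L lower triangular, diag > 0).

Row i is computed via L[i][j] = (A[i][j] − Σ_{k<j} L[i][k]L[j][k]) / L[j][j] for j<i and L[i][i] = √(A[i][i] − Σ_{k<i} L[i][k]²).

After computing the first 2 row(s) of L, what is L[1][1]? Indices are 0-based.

L[1][1] = 4

Step 1: L[0][0] = √(1) = 1.
  L[1][0] = (2) / L[0][0] = 2.
Step 2: L[1][1] = √(16) = 4.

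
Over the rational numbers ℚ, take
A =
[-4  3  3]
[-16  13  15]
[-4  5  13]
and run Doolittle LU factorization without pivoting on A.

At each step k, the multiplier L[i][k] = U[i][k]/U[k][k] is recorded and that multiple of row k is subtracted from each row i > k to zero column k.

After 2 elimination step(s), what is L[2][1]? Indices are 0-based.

L[2][1] = 2

Step 1: pivot at (0,0) is -4.
  row1 ← row1 − (4)·row0  ⇒  L[1][0]=4, U row1=(0, 1, 3)
  row2 ← row2 − (1)·row0  ⇒  L[2][0]=1, U row2=(0, 2, 10)
Step 2: pivot at (1,1) is 1.
  row2 ← row2 − (2)·row1  ⇒  L[2][1]=2, U row2=(0, 0, 4)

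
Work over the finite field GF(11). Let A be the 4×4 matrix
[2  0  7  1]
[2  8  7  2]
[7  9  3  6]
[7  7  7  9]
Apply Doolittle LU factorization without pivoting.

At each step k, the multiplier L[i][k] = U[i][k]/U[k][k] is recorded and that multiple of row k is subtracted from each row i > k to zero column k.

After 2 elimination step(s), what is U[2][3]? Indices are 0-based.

[col 0] pivot 2
  R1 -= 1*R0 → (0, 8, 0, 1)  (L[1][0] := 1)
  R2 -= 9*R0 → (0, 9, 6, 8)  (L[2][0] := 9)
  R3 -= 9*R0 → (0, 7, 10, 0)  (L[3][0] := 9)
[col 1] pivot 8
  R2 -= 8*R1 → (0, 0, 6, 0)  (L[2][1] := 8)
  R3 -= 5*R1 → (0, 0, 10, 6)  (L[3][1] := 5)

U[2][3] = 0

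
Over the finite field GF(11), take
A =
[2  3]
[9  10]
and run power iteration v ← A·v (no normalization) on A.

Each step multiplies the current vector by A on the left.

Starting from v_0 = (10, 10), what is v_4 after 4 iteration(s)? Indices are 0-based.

v_4 = (1, 0)

v_0 = (10, 10).
v_1 = A·v_0 = (6, 3).
v_2 = A·v_1 = (10, 7).
v_3 = A·v_2 = (8, 6).
v_4 = A·v_3 = (1, 0).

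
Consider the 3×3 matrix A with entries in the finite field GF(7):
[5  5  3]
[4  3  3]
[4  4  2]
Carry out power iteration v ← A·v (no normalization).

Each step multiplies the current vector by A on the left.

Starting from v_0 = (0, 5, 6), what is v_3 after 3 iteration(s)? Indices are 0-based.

v_3 = (6, 0, 6)

v_0 = (0, 5, 6).
v_1 = A·v_0 = (1, 5, 4).
v_2 = A·v_1 = (0, 3, 4).
v_3 = A·v_2 = (6, 0, 6).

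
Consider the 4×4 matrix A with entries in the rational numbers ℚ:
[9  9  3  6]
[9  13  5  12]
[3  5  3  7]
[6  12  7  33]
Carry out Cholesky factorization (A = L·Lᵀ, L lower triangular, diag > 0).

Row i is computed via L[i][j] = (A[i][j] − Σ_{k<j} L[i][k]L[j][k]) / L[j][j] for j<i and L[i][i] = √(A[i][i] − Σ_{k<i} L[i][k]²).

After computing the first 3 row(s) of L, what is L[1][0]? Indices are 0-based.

Step 1: L[0][0] = √(9) = 3.
  L[1][0] = (9) / L[0][0] = 3.
Step 2: L[1][1] = √(4) = 2.
  L[2][0] = (3) / L[0][0] = 1.
  L[2][1] = (2) / L[1][1] = 1.
Step 3: L[2][2] = √(1) = 1.

L[1][0] = 3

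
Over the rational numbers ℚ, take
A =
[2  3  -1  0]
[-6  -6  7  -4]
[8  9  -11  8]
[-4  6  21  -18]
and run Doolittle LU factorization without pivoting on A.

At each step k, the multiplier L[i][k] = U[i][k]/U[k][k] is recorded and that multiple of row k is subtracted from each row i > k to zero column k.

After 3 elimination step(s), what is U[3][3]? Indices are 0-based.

U[3][3] = 2

[col 0] pivot 2
  R1 -= -3*R0 → (0, 3, 4, -4)  (L[1][0] := -3)
  R2 -= 4*R0 → (0, -3, -7, 8)  (L[2][0] := 4)
  R3 -= -2*R0 → (0, 12, 19, -18)  (L[3][0] := -2)
[col 1] pivot 3
  R2 -= -1*R1 → (0, 0, -3, 4)  (L[2][1] := -1)
  R3 -= 4*R1 → (0, 0, 3, -2)  (L[3][1] := 4)
[col 2] pivot -3
  R3 -= -1*R2 → (0, 0, 0, 2)  (L[3][2] := -1)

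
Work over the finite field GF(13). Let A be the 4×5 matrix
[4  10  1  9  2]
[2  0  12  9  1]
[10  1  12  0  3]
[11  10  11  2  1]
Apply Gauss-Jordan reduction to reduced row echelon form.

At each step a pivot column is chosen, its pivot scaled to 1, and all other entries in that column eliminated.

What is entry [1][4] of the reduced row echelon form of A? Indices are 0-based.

M[1][4] = 7

pivot(0,0)=4: scale R0 → (1, 9, 10, 12, 7)
  clear (1,0): R1 −= (2)R0 → (0, 8, 5, 11, 0)
  clear (2,0): R2 −= (10)R0 → (0, 2, 3, 10, 11)
  clear (3,0): R3 −= (11)R0 → (0, 2, 5, 0, 2)
pivot(1,1)=8: scale R1 → (0, 1, 12, 3, 0)
  clear (0,1): R0 −= (9)R1 → (1, 0, 6, 11, 7)
  clear (2,1): R2 −= (2)R1 → (0, 0, 5, 4, 11)
  clear (3,1): R3 −= (2)R1 → (0, 0, 7, 7, 2)
pivot(2,2)=5: scale R2 → (0, 0, 1, 6, 10)
  clear (0,2): R0 −= (6)R2 → (1, 0, 0, 1, 12)
  clear (1,2): R1 −= (12)R2 → (0, 1, 0, 9, 10)
  clear (3,2): R3 −= (7)R2 → (0, 0, 0, 4, 10)
pivot(3,3)=4: scale R3 → (0, 0, 0, 1, 9)
  clear (0,3): R0 −= (1)R3 → (1, 0, 0, 0, 3)
  clear (1,3): R1 −= (9)R3 → (0, 1, 0, 0, 7)
  clear (2,3): R2 −= (6)R3 → (0, 0, 1, 0, 8)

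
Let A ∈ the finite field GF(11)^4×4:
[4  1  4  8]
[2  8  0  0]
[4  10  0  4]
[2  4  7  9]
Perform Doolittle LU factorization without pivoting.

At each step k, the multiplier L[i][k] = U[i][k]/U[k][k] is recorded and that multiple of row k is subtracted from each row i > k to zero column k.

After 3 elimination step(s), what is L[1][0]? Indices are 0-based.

L[1][0] = 6

Step 1: pivot at (0,0) is 4.
  row1 ← row1 − (6)·row0  ⇒  L[1][0]=6, U row1=(0, 2, 9, 7)
  row2 ← row2 − (1)·row0  ⇒  L[2][0]=1, U row2=(0, 9, 7, 7)
  row3 ← row3 − (6)·row0  ⇒  L[3][0]=6, U row3=(0, 9, 5, 5)
Step 2: pivot at (1,1) is 2.
  row2 ← row2 − (10)·row1  ⇒  L[2][1]=10, U row2=(0, 0, 5, 3)
  row3 ← row3 − (10)·row1  ⇒  L[3][1]=10, U row3=(0, 0, 3, 1)
Step 3: pivot at (2,2) is 5.
  row3 ← row3 − (5)·row2  ⇒  L[3][2]=5, U row3=(0, 0, 0, 8)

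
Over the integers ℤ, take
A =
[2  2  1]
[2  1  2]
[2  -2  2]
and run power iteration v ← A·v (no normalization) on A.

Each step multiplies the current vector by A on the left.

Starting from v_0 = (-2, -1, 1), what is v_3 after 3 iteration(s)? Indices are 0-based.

v_3 = (-62, -53, -14)

v_0 = (-2, -1, 1).
v_1 = A·v_0 = (-5, -3, 0).
v_2 = A·v_1 = (-16, -13, -4).
v_3 = A·v_2 = (-62, -53, -14).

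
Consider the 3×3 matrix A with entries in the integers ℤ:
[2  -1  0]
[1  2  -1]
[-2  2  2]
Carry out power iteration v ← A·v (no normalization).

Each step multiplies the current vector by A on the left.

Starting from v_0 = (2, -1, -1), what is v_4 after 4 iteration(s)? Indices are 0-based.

v_4 = (-57, 165, 48)

v_0 = (2, -1, -1).
v_1 = A·v_0 = (5, 1, -8).
v_2 = A·v_1 = (9, 15, -24).
v_3 = A·v_2 = (3, 63, -36).
v_4 = A·v_3 = (-57, 165, 48).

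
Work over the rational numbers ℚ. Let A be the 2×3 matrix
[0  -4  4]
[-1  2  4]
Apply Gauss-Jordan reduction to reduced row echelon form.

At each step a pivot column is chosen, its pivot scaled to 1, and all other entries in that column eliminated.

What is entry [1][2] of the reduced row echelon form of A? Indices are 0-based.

M[1][2] = -1

step 1: exchange rows 0,1
step 1: normalize row 0 (÷-1) = (1, -2, -4)
step 2: normalize row 1 (÷-4) = (0, 1, -1)
  row 0: subtract -2×row1 = (1, 0, -6)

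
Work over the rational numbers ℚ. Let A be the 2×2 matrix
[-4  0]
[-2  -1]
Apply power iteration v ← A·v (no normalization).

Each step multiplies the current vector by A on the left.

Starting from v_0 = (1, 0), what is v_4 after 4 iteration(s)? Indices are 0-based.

v_0 = (1, 0).
v_1 = A·v_0 = (-4, -2).
v_2 = A·v_1 = (16, 10).
v_3 = A·v_2 = (-64, -42).
v_4 = A·v_3 = (256, 170).

v_4 = (256, 170)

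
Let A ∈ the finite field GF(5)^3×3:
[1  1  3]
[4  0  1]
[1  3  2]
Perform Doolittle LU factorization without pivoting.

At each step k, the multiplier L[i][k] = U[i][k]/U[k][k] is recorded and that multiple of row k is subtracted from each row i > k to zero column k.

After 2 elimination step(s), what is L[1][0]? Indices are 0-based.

L[1][0] = 4

k=0: U[0][0]=1
  eliminate (1,0): mult=4, new row 1: (0, 1, 4); set L[1][0]=4
  eliminate (2,0): mult=1, new row 2: (0, 2, 4); set L[2][0]=1
k=1: U[1][1]=1
  eliminate (2,1): mult=2, new row 2: (0, 0, 1); set L[2][1]=2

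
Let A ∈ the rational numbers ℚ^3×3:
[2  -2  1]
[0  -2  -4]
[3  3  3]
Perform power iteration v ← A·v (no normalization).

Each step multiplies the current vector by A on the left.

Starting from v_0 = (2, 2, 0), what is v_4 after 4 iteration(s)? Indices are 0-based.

v_0 = (2, 2, 0).
v_1 = A·v_0 = (0, -4, 12).
v_2 = A·v_1 = (20, -40, 24).
v_3 = A·v_2 = (144, -16, 12).
v_4 = A·v_3 = (332, -16, 420).

v_4 = (332, -16, 420)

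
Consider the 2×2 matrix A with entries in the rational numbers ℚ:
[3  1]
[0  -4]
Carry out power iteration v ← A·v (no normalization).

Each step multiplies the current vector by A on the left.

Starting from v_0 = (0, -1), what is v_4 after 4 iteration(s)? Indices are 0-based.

v_4 = (25, -256)

v_0 = (0, -1).
v_1 = A·v_0 = (-1, 4).
v_2 = A·v_1 = (1, -16).
v_3 = A·v_2 = (-13, 64).
v_4 = A·v_3 = (25, -256).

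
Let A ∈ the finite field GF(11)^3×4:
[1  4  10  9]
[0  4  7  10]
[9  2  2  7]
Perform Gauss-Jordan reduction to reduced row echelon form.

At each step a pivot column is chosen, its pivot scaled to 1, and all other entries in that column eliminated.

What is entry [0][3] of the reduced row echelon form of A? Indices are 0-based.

M[0][3] = 10

step 1: normalize row 0 (÷1) = (1, 4, 10, 9)
  row 2: subtract 9×row0 = (0, 10, 0, 3)
step 2: normalize row 1 (÷4) = (0, 1, 10, 8)
  row 0: subtract 4×row1 = (1, 0, 3, 10)
  row 2: subtract 10×row1 = (0, 0, 10, 0)
step 3: normalize row 2 (÷10) = (0, 0, 1, 0)
  row 0: subtract 3×row2 = (1, 0, 0, 10)
  row 1: subtract 10×row2 = (0, 1, 0, 8)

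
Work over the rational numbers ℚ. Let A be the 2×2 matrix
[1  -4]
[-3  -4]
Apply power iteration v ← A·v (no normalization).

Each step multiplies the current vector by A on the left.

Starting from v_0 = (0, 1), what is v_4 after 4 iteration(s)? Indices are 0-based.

v_0 = (0, 1).
v_1 = A·v_0 = (-4, -4).
v_2 = A·v_1 = (12, 28).
v_3 = A·v_2 = (-100, -148).
v_4 = A·v_3 = (492, 892).

v_4 = (492, 892)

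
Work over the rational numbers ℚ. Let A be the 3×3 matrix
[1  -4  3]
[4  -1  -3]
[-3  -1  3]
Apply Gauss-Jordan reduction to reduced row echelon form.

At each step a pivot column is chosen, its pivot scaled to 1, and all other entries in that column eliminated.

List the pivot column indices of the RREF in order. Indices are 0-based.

pivot columns: 0, 1, 2

step 1: normalize row 0 (÷1) = (1, -4, 3)
  row 1: subtract 4×row0 = (0, 15, -15)
  row 2: subtract -3×row0 = (0, -13, 12)
step 2: normalize row 1 (÷15) = (0, 1, -1)
  row 0: subtract -4×row1 = (1, 0, -1)
  row 2: subtract -13×row1 = (0, 0, -1)
step 3: normalize row 2 (÷-1) = (0, 0, 1)
  row 0: subtract -1×row2 = (1, 0, 0)
  row 1: subtract -1×row2 = (0, 1, 0)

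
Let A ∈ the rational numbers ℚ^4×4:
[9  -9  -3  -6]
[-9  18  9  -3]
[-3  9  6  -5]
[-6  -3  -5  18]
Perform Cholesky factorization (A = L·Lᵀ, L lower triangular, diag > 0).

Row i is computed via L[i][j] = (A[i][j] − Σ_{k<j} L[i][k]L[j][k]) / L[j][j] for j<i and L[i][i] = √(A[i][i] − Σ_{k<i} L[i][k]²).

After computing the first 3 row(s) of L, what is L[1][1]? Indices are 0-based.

Step 1: L[0][0] = √(9) = 3.
  L[1][0] = (-9) / L[0][0] = -3.
Step 2: L[1][1] = √(9) = 3.
  L[2][0] = (-3) / L[0][0] = -1.
  L[2][1] = (6) / L[1][1] = 2.
Step 3: L[2][2] = √(1) = 1.

L[1][1] = 3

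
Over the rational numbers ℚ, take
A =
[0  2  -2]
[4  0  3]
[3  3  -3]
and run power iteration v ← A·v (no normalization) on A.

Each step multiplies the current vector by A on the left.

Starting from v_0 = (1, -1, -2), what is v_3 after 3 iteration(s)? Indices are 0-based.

v_3 = (88, -118, 84)

v_0 = (1, -1, -2).
v_1 = A·v_0 = (2, -2, 6).
v_2 = A·v_1 = (-16, 26, -18).
v_3 = A·v_2 = (88, -118, 84).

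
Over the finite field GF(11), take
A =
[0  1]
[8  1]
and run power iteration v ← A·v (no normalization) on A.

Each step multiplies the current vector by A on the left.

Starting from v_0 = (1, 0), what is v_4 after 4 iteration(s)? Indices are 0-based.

v_0 = (1, 0).
v_1 = A·v_0 = (0, 8).
v_2 = A·v_1 = (8, 8).
v_3 = A·v_2 = (8, 6).
v_4 = A·v_3 = (6, 4).

v_4 = (6, 4)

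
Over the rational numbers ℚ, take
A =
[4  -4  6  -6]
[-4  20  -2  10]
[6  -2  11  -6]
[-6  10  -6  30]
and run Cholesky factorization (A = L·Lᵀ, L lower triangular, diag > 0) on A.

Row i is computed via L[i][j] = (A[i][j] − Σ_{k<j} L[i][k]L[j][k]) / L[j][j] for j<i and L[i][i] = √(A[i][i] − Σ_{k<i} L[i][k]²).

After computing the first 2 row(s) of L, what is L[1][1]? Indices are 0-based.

Step 1: L[0][0] = √(4) = 2.
  L[1][0] = (-4) / L[0][0] = -2.
Step 2: L[1][1] = √(16) = 4.

L[1][1] = 4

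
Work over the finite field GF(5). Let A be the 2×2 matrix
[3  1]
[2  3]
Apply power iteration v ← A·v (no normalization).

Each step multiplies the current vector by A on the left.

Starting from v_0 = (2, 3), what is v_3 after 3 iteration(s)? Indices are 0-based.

v_3 = (2, 1)

v_0 = (2, 3).
v_1 = A·v_0 = (4, 3).
v_2 = A·v_1 = (0, 2).
v_3 = A·v_2 = (2, 1).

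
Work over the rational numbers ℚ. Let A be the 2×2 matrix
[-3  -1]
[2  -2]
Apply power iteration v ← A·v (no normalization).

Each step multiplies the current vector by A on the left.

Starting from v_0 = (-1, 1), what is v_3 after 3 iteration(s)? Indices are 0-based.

v_0 = (-1, 1).
v_1 = A·v_0 = (2, -4).
v_2 = A·v_1 = (-2, 12).
v_3 = A·v_2 = (-6, -28).

v_3 = (-6, -28)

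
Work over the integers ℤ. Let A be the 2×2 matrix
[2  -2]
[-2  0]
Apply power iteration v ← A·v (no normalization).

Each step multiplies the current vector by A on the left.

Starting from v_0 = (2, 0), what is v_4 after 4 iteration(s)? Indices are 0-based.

v_0 = (2, 0).
v_1 = A·v_0 = (4, -4).
v_2 = A·v_1 = (16, -8).
v_3 = A·v_2 = (48, -32).
v_4 = A·v_3 = (160, -96).

v_4 = (160, -96)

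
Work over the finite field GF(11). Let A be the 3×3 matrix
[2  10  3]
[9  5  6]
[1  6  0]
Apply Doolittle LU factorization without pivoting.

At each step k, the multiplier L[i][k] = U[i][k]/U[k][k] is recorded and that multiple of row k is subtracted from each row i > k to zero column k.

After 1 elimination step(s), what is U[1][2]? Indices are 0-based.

[col 0] pivot 2
  R1 -= 10*R0 → (0, 4, 9)  (L[1][0] := 10)
  R2 -= 6*R0 → (0, 1, 4)  (L[2][0] := 6)

U[1][2] = 9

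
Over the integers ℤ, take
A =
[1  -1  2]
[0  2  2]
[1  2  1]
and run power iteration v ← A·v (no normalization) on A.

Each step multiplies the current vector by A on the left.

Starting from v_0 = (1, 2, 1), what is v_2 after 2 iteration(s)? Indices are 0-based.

v_0 = (1, 2, 1).
v_1 = A·v_0 = (1, 6, 6).
v_2 = A·v_1 = (7, 24, 19).

v_2 = (7, 24, 19)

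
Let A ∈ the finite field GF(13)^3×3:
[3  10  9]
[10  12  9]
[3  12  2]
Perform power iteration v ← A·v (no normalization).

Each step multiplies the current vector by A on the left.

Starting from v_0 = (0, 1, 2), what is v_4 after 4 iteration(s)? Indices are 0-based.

v_4 = (2, 2, 7)

v_0 = (0, 1, 2).
v_1 = A·v_0 = (2, 4, 3).
v_2 = A·v_1 = (8, 4, 8).
v_3 = A·v_2 = (6, 5, 10).
v_4 = A·v_3 = (2, 2, 7).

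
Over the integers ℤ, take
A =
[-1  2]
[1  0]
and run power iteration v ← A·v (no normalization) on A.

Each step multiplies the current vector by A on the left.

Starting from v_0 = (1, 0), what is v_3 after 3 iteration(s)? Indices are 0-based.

v_3 = (-5, 3)

v_0 = (1, 0).
v_1 = A·v_0 = (-1, 1).
v_2 = A·v_1 = (3, -1).
v_3 = A·v_2 = (-5, 3).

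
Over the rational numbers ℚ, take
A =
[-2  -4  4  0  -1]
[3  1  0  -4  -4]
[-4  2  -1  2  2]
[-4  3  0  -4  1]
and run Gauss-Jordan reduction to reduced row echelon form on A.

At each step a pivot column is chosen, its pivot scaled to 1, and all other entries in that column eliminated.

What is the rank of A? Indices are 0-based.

rank = 4

step 1: normalize row 0 (÷-2) = (1, 2, -2, 0, 1/2)
  row 1: subtract 3×row0 = (0, -5, 6, -4, -11/2)
  row 2: subtract -4×row0 = (0, 10, -9, 2, 4)
  row 3: subtract -4×row0 = (0, 11, -8, -4, 3)
step 2: normalize row 1 (÷-5) = (0, 1, -6/5, 4/5, 11/10)
  row 0: subtract 2×row1 = (1, 0, 2/5, -8/5, -17/10)
  row 2: subtract 10×row1 = (0, 0, 3, -6, -7)
  row 3: subtract 11×row1 = (0, 0, 26/5, -64/5, -91/10)
step 3: normalize row 2 (÷3) = (0, 0, 1, -2, -7/3)
  row 0: subtract 2/5×row2 = (1, 0, 0, -4/5, -23/30)
  row 1: subtract -6/5×row2 = (0, 1, 0, -8/5, -17/10)
  row 3: subtract 26/5×row2 = (0, 0, 0, -12/5, 91/30)
step 4: normalize row 3 (÷-12/5) = (0, 0, 0, 1, -91/72)
  row 0: subtract -4/5×row3 = (1, 0, 0, 0, -16/9)
  row 1: subtract -8/5×row3 = (0, 1, 0, 0, -67/18)
  row 2: subtract -2×row3 = (0, 0, 1, 0, -175/36)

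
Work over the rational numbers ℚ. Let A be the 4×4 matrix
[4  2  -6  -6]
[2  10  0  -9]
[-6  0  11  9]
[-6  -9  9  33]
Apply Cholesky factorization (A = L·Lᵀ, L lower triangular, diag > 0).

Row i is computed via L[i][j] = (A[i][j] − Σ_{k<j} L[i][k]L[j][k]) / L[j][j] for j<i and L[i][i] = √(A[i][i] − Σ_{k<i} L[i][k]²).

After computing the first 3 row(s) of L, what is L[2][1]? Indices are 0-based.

Step 1: L[0][0] = √(4) = 2.
  L[1][0] = (2) / L[0][0] = 1.
Step 2: L[1][1] = √(9) = 3.
  L[2][0] = (-6) / L[0][0] = -3.
  L[2][1] = (3) / L[1][1] = 1.
Step 3: L[2][2] = √(1) = 1.

L[2][1] = 1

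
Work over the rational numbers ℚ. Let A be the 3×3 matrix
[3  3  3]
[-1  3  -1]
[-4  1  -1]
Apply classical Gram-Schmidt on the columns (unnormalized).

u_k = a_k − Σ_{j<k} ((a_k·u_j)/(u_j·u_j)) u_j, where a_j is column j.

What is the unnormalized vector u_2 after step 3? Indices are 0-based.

Step 1: u_0 = a_0 = (3, -1, -4).
Step 2: u_1 = a_1 − (1/13)·u_0 = (36/13, 40/13, 17/13).
Step 3: u_2 = a_2 − (7/13)·u_0 − (51/245)·u_1 = (198/245, -54/49, 216/245).

u_2 = (198/245, -54/49, 216/245)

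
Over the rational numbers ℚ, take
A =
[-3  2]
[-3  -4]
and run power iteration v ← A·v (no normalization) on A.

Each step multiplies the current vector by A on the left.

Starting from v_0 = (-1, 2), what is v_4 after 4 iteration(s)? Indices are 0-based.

v_4 = (-79, -661)

v_0 = (-1, 2).
v_1 = A·v_0 = (7, -5).
v_2 = A·v_1 = (-31, -1).
v_3 = A·v_2 = (91, 97).
v_4 = A·v_3 = (-79, -661).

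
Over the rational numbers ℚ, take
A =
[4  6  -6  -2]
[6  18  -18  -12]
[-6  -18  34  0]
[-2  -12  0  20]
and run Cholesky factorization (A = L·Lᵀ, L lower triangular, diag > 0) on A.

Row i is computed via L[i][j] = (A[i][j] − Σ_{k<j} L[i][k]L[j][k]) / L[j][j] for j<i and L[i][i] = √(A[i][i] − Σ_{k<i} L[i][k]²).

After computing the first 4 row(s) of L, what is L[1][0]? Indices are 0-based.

Step 1: L[0][0] = √(4) = 2.
  L[1][0] = (6) / L[0][0] = 3.
Step 2: L[1][1] = √(9) = 3.
  L[2][0] = (-6) / L[0][0] = -3.
  L[2][1] = (-9) / L[1][1] = -3.
Step 3: L[2][2] = √(16) = 4.
  L[3][0] = (-2) / L[0][0] = -1.
  L[3][1] = (-9) / L[1][1] = -3.
  L[3][2] = (-12) / L[2][2] = -3.
Step 4: L[3][3] = √(1) = 1.

L[1][0] = 3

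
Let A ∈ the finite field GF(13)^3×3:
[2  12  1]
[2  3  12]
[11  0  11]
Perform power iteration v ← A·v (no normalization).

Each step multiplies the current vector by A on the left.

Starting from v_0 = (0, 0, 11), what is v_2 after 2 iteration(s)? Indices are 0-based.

v_0 = (0, 0, 11).
v_1 = A·v_0 = (11, 2, 4).
v_2 = A·v_1 = (11, 11, 9).

v_2 = (11, 11, 9)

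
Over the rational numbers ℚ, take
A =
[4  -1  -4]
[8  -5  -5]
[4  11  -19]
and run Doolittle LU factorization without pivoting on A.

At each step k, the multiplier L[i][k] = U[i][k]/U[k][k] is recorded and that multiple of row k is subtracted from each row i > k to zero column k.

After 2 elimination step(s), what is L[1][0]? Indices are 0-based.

L[1][0] = 2

[col 0] pivot 4
  R1 -= 2*R0 → (0, -3, 3)  (L[1][0] := 2)
  R2 -= 1*R0 → (0, 12, -15)  (L[2][0] := 1)
[col 1] pivot -3
  R2 -= -4*R1 → (0, 0, -3)  (L[2][1] := -4)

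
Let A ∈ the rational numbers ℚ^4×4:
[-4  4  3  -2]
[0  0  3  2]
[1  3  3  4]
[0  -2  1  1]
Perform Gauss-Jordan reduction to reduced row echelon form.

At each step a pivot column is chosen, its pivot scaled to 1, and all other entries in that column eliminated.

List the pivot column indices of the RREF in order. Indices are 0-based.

step 1: normalize row 0 (÷-4) = (1, -1, -3/4, 1/2)
  row 2: subtract 1×row0 = (0, 4, 15/4, 7/2)
step 2: exchange rows 1,2
step 2: normalize row 1 (÷4) = (0, 1, 15/16, 7/8)
  row 0: subtract -1×row1 = (1, 0, 3/16, 11/8)
  row 3: subtract -2×row1 = (0, 0, 23/8, 11/4)
step 3: normalize row 2 (÷3) = (0, 0, 1, 2/3)
  row 0: subtract 3/16×row2 = (1, 0, 0, 5/4)
  row 1: subtract 15/16×row2 = (0, 1, 0, 1/4)
  row 3: subtract 23/8×row2 = (0, 0, 0, 5/6)
step 4: normalize row 3 (÷5/6) = (0, 0, 0, 1)
  row 0: subtract 5/4×row3 = (1, 0, 0, 0)
  row 1: subtract 1/4×row3 = (0, 1, 0, 0)
  row 2: subtract 2/3×row3 = (0, 0, 1, 0)

pivot columns: 0, 1, 2, 3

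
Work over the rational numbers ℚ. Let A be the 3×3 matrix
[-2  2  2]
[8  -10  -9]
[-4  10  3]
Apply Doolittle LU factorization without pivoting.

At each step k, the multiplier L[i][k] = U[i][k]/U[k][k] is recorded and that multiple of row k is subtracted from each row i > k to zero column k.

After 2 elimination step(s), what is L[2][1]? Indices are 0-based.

[col 0] pivot -2
  R1 -= -4*R0 → (0, -2, -1)  (L[1][0] := -4)
  R2 -= 2*R0 → (0, 6, -1)  (L[2][0] := 2)
[col 1] pivot -2
  R2 -= -3*R1 → (0, 0, -4)  (L[2][1] := -3)

L[2][1] = -3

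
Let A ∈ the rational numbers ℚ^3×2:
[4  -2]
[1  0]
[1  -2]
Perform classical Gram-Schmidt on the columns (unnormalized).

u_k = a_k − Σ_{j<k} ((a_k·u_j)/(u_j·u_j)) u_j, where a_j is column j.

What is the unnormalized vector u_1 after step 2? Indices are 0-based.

Step 1: u_0 = a_0 = (4, 1, 1).
Step 2: u_1 = a_1 − (-5/9)·u_0 = (2/9, 5/9, -13/9).

u_1 = (2/9, 5/9, -13/9)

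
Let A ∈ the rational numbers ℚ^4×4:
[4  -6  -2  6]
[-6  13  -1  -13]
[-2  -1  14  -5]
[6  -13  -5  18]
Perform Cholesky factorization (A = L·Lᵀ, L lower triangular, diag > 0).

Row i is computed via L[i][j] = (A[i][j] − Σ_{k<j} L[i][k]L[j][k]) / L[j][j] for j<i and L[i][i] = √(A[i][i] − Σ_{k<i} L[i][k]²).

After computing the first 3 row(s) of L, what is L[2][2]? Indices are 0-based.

L[2][2] = 3

Step 1: L[0][0] = √(4) = 2.
  L[1][0] = (-6) / L[0][0] = -3.
Step 2: L[1][1] = √(4) = 2.
  L[2][0] = (-2) / L[0][0] = -1.
  L[2][1] = (-4) / L[1][1] = -2.
Step 3: L[2][2] = √(9) = 3.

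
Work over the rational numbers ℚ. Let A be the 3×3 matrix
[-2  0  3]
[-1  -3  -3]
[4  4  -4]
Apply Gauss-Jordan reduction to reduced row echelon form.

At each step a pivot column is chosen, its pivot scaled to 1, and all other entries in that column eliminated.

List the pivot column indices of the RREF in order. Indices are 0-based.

pivot(0,0)=-2: scale R0 → (1, 0, -3/2)
  clear (1,0): R1 −= (-1)R0 → (0, -3, -9/2)
  clear (2,0): R2 −= (4)R0 → (0, 4, 2)
pivot(1,1)=-3: scale R1 → (0, 1, 3/2)
  clear (2,1): R2 −= (4)R1 → (0, 0, -4)
pivot(2,2)=-4: scale R2 → (0, 0, 1)
  clear (0,2): R0 −= (-3/2)R2 → (1, 0, 0)
  clear (1,2): R1 −= (3/2)R2 → (0, 1, 0)

pivot columns: 0, 1, 2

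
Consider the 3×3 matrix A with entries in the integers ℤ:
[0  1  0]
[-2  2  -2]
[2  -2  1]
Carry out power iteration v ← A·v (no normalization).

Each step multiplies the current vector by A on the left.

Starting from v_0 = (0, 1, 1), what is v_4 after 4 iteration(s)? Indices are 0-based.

v_0 = (0, 1, 1).
v_1 = A·v_0 = (1, 0, -1).
v_2 = A·v_1 = (0, 0, 1).
v_3 = A·v_2 = (0, -2, 1).
v_4 = A·v_3 = (-2, -6, 5).

v_4 = (-2, -6, 5)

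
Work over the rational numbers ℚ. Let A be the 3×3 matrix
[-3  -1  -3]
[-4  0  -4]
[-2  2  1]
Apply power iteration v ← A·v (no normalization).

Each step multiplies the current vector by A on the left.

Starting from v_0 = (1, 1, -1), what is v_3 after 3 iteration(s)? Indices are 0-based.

v_3 = (-29, -28, 5)

v_0 = (1, 1, -1).
v_1 = A·v_0 = (-1, 0, -1).
v_2 = A·v_1 = (6, 8, 1).
v_3 = A·v_2 = (-29, -28, 5).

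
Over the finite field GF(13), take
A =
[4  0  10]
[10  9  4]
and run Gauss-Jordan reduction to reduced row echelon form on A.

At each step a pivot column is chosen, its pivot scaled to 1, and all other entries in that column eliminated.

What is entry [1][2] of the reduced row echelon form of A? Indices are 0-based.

[1] R0 /= 4  ⇒  (1, 0, 9)
     R1 -= 10·R0  ⇒  (0, 9, 5)
[2] R1 /= 9  ⇒  (0, 1, 2)

M[1][2] = 2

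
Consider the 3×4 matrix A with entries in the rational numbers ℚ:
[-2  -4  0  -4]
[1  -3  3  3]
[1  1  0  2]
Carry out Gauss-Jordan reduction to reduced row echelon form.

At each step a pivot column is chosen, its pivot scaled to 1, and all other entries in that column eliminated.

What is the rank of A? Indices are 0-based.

rank = 3

[1] R0 /= -2  ⇒  (1, 2, 0, 2)
     R1 -= 1·R0  ⇒  (0, -5, 3, 1)
     R2 -= 1·R0  ⇒  (0, -1, 0, 0)
[2] R1 /= -5  ⇒  (0, 1, -3/5, -1/5)
     R0 -= 2·R1  ⇒  (1, 0, 6/5, 12/5)
     R2 -= -1·R1  ⇒  (0, 0, -3/5, -1/5)
[3] R2 /= -3/5  ⇒  (0, 0, 1, 1/3)
     R0 -= 6/5·R2  ⇒  (1, 0, 0, 2)
     R1 -= -3/5·R2  ⇒  (0, 1, 0, 0)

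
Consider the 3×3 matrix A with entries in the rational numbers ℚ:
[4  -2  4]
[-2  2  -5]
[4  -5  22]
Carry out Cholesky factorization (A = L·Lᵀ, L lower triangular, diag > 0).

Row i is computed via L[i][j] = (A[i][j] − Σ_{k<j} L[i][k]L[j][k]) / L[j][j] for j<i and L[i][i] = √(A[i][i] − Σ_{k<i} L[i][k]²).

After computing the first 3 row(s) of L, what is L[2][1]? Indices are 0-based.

L[2][1] = -3

Step 1: L[0][0] = √(4) = 2.
  L[1][0] = (-2) / L[0][0] = -1.
Step 2: L[1][1] = √(1) = 1.
  L[2][0] = (4) / L[0][0] = 2.
  L[2][1] = (-3) / L[1][1] = -3.
Step 3: L[2][2] = √(9) = 3.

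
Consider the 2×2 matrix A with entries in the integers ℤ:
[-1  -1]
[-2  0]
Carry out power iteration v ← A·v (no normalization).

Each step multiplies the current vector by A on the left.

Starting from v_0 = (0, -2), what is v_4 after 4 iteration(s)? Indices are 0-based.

v_0 = (0, -2).
v_1 = A·v_0 = (2, 0).
v_2 = A·v_1 = (-2, -4).
v_3 = A·v_2 = (6, 4).
v_4 = A·v_3 = (-10, -12).

v_4 = (-10, -12)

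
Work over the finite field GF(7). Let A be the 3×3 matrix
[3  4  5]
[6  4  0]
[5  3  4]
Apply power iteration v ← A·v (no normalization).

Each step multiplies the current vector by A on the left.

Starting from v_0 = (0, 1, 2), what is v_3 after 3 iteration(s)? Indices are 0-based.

v_0 = (0, 1, 2).
v_1 = A·v_0 = (0, 4, 4).
v_2 = A·v_1 = (1, 2, 0).
v_3 = A·v_2 = (4, 0, 4).

v_3 = (4, 0, 4)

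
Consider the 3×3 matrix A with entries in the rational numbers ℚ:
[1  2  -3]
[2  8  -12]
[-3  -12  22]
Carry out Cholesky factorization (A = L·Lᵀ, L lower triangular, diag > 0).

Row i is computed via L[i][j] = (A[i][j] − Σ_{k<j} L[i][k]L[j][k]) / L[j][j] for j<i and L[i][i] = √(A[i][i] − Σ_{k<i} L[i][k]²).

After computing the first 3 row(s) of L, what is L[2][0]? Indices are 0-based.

Step 1: L[0][0] = √(1) = 1.
  L[1][0] = (2) / L[0][0] = 2.
Step 2: L[1][1] = √(4) = 2.
  L[2][0] = (-3) / L[0][0] = -3.
  L[2][1] = (-6) / L[1][1] = -3.
Step 3: L[2][2] = √(4) = 2.

L[2][0] = -3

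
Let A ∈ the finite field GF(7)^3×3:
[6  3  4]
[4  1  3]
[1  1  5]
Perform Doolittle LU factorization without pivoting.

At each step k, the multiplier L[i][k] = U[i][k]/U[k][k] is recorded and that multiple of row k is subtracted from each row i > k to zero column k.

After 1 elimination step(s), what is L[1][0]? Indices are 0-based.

L[1][0] = 3

Step 1: pivot at (0,0) is 6.
  row1 ← row1 − (3)·row0  ⇒  L[1][0]=3, U row1=(0, 6, 5)
  row2 ← row2 − (6)·row0  ⇒  L[2][0]=6, U row2=(0, 4, 2)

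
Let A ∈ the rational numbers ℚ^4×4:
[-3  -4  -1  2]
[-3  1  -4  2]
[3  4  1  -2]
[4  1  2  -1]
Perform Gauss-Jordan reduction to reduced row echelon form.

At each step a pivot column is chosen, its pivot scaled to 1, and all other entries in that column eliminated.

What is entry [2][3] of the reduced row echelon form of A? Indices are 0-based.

M[2][3] = -25/29

step 1: normalize row 0 (÷-3) = (1, 4/3, 1/3, -2/3)
  row 1: subtract -3×row0 = (0, 5, -3, 0)
  row 2: subtract 3×row0 = (0, 0, 0, 0)
  row 3: subtract 4×row0 = (0, -13/3, 2/3, 5/3)
step 2: normalize row 1 (÷5) = (0, 1, -3/5, 0)
  row 0: subtract 4/3×row1 = (1, 0, 17/15, -2/3)
  row 3: subtract -13/3×row1 = (0, 0, -29/15, 5/3)
step 3: exchange rows 2,3
step 3: normalize row 2 (÷-29/15) = (0, 0, 1, -25/29)
  row 0: subtract 17/15×row2 = (1, 0, 0, 9/29)
  row 1: subtract -3/5×row2 = (0, 1, 0, -15/29)
skip col 3 (zero from row 3)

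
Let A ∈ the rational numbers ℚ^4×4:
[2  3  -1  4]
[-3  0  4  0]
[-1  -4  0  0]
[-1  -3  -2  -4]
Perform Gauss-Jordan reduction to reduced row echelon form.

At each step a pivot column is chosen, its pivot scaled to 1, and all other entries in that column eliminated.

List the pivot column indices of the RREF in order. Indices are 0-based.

step 1: normalize row 0 (÷2) = (1, 3/2, -1/2, 2)
  row 1: subtract -3×row0 = (0, 9/2, 5/2, 6)
  row 2: subtract -1×row0 = (0, -5/2, -1/2, 2)
  row 3: subtract -1×row0 = (0, -3/2, -5/2, -2)
step 2: normalize row 1 (÷9/2) = (0, 1, 5/9, 4/3)
  row 0: subtract 3/2×row1 = (1, 0, -4/3, 0)
  row 2: subtract -5/2×row1 = (0, 0, 8/9, 16/3)
  row 3: subtract -3/2×row1 = (0, 0, -5/3, 0)
step 3: normalize row 2 (÷8/9) = (0, 0, 1, 6)
  row 0: subtract -4/3×row2 = (1, 0, 0, 8)
  row 1: subtract 5/9×row2 = (0, 1, 0, -2)
  row 3: subtract -5/3×row2 = (0, 0, 0, 10)
step 4: normalize row 3 (÷10) = (0, 0, 0, 1)
  row 0: subtract 8×row3 = (1, 0, 0, 0)
  row 1: subtract -2×row3 = (0, 1, 0, 0)
  row 2: subtract 6×row3 = (0, 0, 1, 0)

pivot columns: 0, 1, 2, 3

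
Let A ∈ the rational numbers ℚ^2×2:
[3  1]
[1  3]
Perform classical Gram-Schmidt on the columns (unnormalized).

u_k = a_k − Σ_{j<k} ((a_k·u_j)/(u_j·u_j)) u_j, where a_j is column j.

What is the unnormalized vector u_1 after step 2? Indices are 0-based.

Step 1: u_0 = a_0 = (3, 1).
Step 2: u_1 = a_1 − (3/5)·u_0 = (-4/5, 12/5).

u_1 = (-4/5, 12/5)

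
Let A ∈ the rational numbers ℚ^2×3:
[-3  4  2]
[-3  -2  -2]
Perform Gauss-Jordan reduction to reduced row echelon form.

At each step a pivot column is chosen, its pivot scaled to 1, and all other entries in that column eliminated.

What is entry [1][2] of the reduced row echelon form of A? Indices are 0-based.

step 1: normalize row 0 (÷-3) = (1, -4/3, -2/3)
  row 1: subtract -3×row0 = (0, -6, -4)
step 2: normalize row 1 (÷-6) = (0, 1, 2/3)
  row 0: subtract -4/3×row1 = (1, 0, 2/9)

M[1][2] = 2/3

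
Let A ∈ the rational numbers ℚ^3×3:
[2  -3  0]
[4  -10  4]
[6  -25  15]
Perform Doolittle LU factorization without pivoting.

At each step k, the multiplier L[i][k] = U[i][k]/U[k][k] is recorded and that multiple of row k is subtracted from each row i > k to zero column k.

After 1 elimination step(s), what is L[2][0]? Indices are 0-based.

L[2][0] = 3

[col 0] pivot 2
  R1 -= 2*R0 → (0, -4, 4)  (L[1][0] := 2)
  R2 -= 3*R0 → (0, -16, 15)  (L[2][0] := 3)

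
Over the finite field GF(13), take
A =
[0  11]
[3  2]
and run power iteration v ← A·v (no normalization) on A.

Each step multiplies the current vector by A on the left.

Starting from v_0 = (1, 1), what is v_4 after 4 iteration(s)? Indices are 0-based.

v_0 = (1, 1).
v_1 = A·v_0 = (11, 5).
v_2 = A·v_1 = (3, 4).
v_3 = A·v_2 = (5, 4).
v_4 = A·v_3 = (5, 10).

v_4 = (5, 10)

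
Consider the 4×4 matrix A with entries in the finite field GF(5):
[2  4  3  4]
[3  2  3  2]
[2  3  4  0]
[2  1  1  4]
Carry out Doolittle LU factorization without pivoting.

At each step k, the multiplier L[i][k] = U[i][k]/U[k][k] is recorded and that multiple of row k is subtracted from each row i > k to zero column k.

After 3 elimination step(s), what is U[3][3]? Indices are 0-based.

U[3][3] = 2

k=0: U[0][0]=2
  eliminate (1,0): mult=4, new row 1: (0, 1, 1, 1); set L[1][0]=4
  eliminate (2,0): mult=1, new row 2: (0, 4, 1, 1); set L[2][0]=1
  eliminate (3,0): mult=1, new row 3: (0, 2, 3, 0); set L[3][0]=1
k=1: U[1][1]=1
  eliminate (2,1): mult=4, new row 2: (0, 0, 2, 2); set L[2][1]=4
  eliminate (3,1): mult=2, new row 3: (0, 0, 1, 3); set L[3][1]=2
k=2: U[2][2]=2
  eliminate (3,2): mult=3, new row 3: (0, 0, 0, 2); set L[3][2]=3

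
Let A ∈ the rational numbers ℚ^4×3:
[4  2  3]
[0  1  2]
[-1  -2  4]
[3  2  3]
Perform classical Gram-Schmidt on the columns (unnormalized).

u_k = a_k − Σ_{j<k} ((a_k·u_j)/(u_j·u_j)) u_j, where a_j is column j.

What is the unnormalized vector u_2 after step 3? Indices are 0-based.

u_2 = (-11/41, 140/41, 221/82, 103/82)

Step 1: u_0 = a_0 = (4, 0, -1, 3).
Step 2: u_1 = a_1 − (8/13)·u_0 = (-6/13, 1, -18/13, 2/13).
Step 3: u_2 = a_2 − (17/26)·u_0 − (-58/41)·u_1 = (-11/41, 140/41, 221/82, 103/82).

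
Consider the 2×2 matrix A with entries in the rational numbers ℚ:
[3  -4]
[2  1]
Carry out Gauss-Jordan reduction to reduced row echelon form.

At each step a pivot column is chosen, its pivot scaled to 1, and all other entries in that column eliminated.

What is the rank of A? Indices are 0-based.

rank = 2

step 1: normalize row 0 (÷3) = (1, -4/3)
  row 1: subtract 2×row0 = (0, 11/3)
step 2: normalize row 1 (÷11/3) = (0, 1)
  row 0: subtract -4/3×row1 = (1, 0)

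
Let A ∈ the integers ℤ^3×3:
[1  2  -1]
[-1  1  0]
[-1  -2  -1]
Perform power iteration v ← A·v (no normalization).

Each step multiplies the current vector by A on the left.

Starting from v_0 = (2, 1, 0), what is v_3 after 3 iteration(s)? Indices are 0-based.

v_0 = (2, 1, 0).
v_1 = A·v_0 = (4, -1, -4).
v_2 = A·v_1 = (6, -5, 2).
v_3 = A·v_2 = (-6, -11, 2).

v_3 = (-6, -11, 2)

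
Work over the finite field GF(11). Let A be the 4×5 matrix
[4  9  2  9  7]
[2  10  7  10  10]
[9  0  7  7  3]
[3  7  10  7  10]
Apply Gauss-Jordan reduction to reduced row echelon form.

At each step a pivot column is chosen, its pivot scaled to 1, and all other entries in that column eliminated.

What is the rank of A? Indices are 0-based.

rank = 4

[1] R0 /= 4  ⇒  (1, 5, 6, 5, 10)
     R1 -= 2·R0  ⇒  (0, 0, 6, 0, 1)
     R2 -= 9·R0  ⇒  (0, 10, 8, 6, 1)
     R3 -= 3·R0  ⇒  (0, 3, 3, 3, 2)
[2] R1 <-> R2
[2] R1 /= 10  ⇒  (0, 1, 3, 5, 10)
     R0 -= 5·R1  ⇒  (1, 0, 2, 2, 4)
     R3 -= 3·R1  ⇒  (0, 0, 5, 10, 5)
[3] R2 /= 6  ⇒  (0, 0, 1, 0, 2)
     R0 -= 2·R2  ⇒  (1, 0, 0, 2, 0)
     R1 -= 3·R2  ⇒  (0, 1, 0, 5, 4)
     R3 -= 5·R2  ⇒  (0, 0, 0, 10, 6)
[4] R3 /= 10  ⇒  (0, 0, 0, 1, 5)
     R0 -= 2·R3  ⇒  (1, 0, 0, 0, 1)
     R1 -= 5·R3  ⇒  (0, 1, 0, 0, 1)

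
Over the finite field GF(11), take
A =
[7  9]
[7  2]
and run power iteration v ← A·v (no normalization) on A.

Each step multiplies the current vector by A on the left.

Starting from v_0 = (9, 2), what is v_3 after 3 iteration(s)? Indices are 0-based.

v_3 = (1, 0)

v_0 = (9, 2).
v_1 = A·v_0 = (4, 1).
v_2 = A·v_1 = (4, 8).
v_3 = A·v_2 = (1, 0).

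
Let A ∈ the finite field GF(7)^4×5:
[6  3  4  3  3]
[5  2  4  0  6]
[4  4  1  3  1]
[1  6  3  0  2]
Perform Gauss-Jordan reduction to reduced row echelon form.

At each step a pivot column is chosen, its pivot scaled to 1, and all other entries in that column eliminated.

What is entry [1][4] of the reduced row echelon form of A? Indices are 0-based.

M[1][4] = 1

step 1: normalize row 0 (÷6) = (1, 4, 3, 4, 4)
  row 1: subtract 5×row0 = (0, 3, 3, 1, 0)
  row 2: subtract 4×row0 = (0, 2, 3, 1, 6)
  row 3: subtract 1×row0 = (0, 2, 0, 3, 5)
step 2: normalize row 1 (÷3) = (0, 1, 1, 5, 0)
  row 0: subtract 4×row1 = (1, 0, 6, 5, 4)
  row 2: subtract 2×row1 = (0, 0, 1, 5, 6)
  row 3: subtract 2×row1 = (0, 0, 5, 0, 5)
step 3: normalize row 2 (÷1) = (0, 0, 1, 5, 6)
  row 0: subtract 6×row2 = (1, 0, 0, 3, 3)
  row 1: subtract 1×row2 = (0, 1, 0, 0, 1)
  row 3: subtract 5×row2 = (0, 0, 0, 3, 3)
step 4: normalize row 3 (÷3) = (0, 0, 0, 1, 1)
  row 0: subtract 3×row3 = (1, 0, 0, 0, 0)
  row 2: subtract 5×row3 = (0, 0, 1, 0, 1)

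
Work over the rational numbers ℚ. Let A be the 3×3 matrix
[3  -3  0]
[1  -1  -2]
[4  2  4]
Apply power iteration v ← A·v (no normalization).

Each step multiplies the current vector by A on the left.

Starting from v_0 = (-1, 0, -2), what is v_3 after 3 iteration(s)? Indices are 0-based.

v_0 = (-1, 0, -2).
v_1 = A·v_0 = (-3, 3, -12).
v_2 = A·v_1 = (-18, 18, -54).
v_3 = A·v_2 = (-108, 72, -252).

v_3 = (-108, 72, -252)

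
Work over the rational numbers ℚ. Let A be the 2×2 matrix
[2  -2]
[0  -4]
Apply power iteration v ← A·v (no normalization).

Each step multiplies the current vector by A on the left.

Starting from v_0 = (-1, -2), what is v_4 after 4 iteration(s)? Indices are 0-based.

v_4 = (-176, -512)

v_0 = (-1, -2).
v_1 = A·v_0 = (2, 8).
v_2 = A·v_1 = (-12, -32).
v_3 = A·v_2 = (40, 128).
v_4 = A·v_3 = (-176, -512).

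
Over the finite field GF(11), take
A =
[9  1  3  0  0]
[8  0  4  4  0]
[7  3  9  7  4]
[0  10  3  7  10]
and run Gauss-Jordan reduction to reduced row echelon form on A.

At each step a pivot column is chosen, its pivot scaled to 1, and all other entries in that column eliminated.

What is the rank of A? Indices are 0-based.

rank = 4

step 1: normalize row 0 (÷9) = (1, 5, 4, 0, 0)
  row 1: subtract 8×row0 = (0, 4, 5, 4, 0)
  row 2: subtract 7×row0 = (0, 1, 3, 7, 4)
step 2: normalize row 1 (÷4) = (0, 1, 4, 1, 0)
  row 0: subtract 5×row1 = (1, 0, 6, 6, 0)
  row 2: subtract 1×row1 = (0, 0, 10, 6, 4)
  row 3: subtract 10×row1 = (0, 0, 7, 8, 10)
step 3: normalize row 2 (÷10) = (0, 0, 1, 5, 7)
  row 0: subtract 6×row2 = (1, 0, 0, 9, 2)
  row 1: subtract 4×row2 = (0, 1, 0, 3, 5)
  row 3: subtract 7×row2 = (0, 0, 0, 6, 5)
step 4: normalize row 3 (÷6) = (0, 0, 0, 1, 10)
  row 0: subtract 9×row3 = (1, 0, 0, 0, 0)
  row 1: subtract 3×row3 = (0, 1, 0, 0, 8)
  row 2: subtract 5×row3 = (0, 0, 1, 0, 1)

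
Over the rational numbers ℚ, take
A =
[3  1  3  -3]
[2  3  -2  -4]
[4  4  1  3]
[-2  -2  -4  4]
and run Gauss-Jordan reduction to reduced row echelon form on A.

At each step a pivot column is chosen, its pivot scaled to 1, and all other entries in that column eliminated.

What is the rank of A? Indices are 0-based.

step 1: normalize row 0 (÷3) = (1, 1/3, 1, -1)
  row 1: subtract 2×row0 = (0, 7/3, -4, -2)
  row 2: subtract 4×row0 = (0, 8/3, -3, 7)
  row 3: subtract -2×row0 = (0, -4/3, -2, 2)
step 2: normalize row 1 (÷7/3) = (0, 1, -12/7, -6/7)
  row 0: subtract 1/3×row1 = (1, 0, 11/7, -5/7)
  row 2: subtract 8/3×row1 = (0, 0, 11/7, 65/7)
  row 3: subtract -4/3×row1 = (0, 0, -30/7, 6/7)
step 3: normalize row 2 (÷11/7) = (0, 0, 1, 65/11)
  row 0: subtract 11/7×row2 = (1, 0, 0, -10)
  row 1: subtract -12/7×row2 = (0, 1, 0, 102/11)
  row 3: subtract -30/7×row2 = (0, 0, 0, 288/11)
step 4: normalize row 3 (÷288/11) = (0, 0, 0, 1)
  row 0: subtract -10×row3 = (1, 0, 0, 0)
  row 1: subtract 102/11×row3 = (0, 1, 0, 0)
  row 2: subtract 65/11×row3 = (0, 0, 1, 0)

rank = 4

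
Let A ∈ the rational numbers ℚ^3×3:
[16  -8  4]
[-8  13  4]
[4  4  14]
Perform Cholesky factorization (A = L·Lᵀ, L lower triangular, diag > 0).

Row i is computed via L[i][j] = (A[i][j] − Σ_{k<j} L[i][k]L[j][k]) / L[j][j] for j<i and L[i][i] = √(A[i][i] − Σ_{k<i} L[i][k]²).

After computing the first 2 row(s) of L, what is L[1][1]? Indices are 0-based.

L[1][1] = 3

Step 1: L[0][0] = √(16) = 4.
  L[1][0] = (-8) / L[0][0] = -2.
Step 2: L[1][1] = √(9) = 3.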